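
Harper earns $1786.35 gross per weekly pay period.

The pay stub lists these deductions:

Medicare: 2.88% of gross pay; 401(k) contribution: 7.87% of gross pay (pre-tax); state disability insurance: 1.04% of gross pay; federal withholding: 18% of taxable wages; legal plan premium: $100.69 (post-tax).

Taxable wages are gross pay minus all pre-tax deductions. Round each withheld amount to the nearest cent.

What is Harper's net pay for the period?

$1178.80

401(k) contribution: $1786.35 × 0.0787 = $140.59
Taxable wages = $1786.35 − $140.59 = $1645.76
Federal withholding: $1645.76 × 0.18 = $296.24
State disability insurance: $1786.35 × 0.0104 = $18.58
Medicare: $1786.35 × 0.0288 = $51.45
Legal plan premium: $100.69
Total deductions = $140.59 + $296.24 + $18.58 + $51.45 + $100.69 = $607.55
Net pay = $1786.35 − $607.55 = $1178.80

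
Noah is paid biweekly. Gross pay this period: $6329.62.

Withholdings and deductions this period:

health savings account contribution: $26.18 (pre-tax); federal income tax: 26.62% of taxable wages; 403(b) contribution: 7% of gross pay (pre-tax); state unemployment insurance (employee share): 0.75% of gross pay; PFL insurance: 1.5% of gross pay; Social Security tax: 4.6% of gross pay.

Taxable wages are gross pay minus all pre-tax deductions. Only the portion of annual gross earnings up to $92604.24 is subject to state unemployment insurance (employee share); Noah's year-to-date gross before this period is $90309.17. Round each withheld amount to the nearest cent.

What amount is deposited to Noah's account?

Health savings account contribution: $26.18
403(b) contribution: $6329.62 × 0.07 = $443.07
Pre-tax total = $26.18 + $443.07 = $469.25
Taxable wages = $6329.62 − $469.25 = $5860.37
Federal income tax: $5860.37 × 0.2662 = $1560.03
PFL insurance: $6329.62 × 0.015 = $94.94
State unemployment insurance (employee share): only $92604.24 − $90309.17 = $2295.07 of this check is subject → $2295.07 × 0.0075 = $17.21
Social Security tax: $6329.62 × 0.046 = $291.16
Total deductions = $26.18 + $443.07 + $1560.03 + $94.94 + $17.21 + $291.16 = $2432.59
Net pay = $6329.62 − $2432.59 = $3897.03

$3897.03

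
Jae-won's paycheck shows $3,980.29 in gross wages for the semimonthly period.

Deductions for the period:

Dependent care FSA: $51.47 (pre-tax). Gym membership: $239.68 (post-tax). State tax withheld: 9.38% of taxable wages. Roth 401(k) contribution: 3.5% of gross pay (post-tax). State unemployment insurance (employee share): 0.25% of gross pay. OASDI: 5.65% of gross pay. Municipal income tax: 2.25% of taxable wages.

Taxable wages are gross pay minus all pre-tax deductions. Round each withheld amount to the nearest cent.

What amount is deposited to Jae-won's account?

Dependent care FSA: $51.47
Taxable wages = $3,980.29 − $51.47 = $3,928.82
Municipal income tax: $3,928.82 × 0.0225 = $88.40
State tax withheld: $3,928.82 × 0.0938 = $368.52
State unemployment insurance (employee share): $3,980.29 × 0.0025 = $9.95
OASDI: $3,980.29 × 0.0565 = $224.89
Gym membership: $239.68
Roth 401(k) contribution: $3,980.29 × 0.035 = $139.31
Total deductions = $51.47 + $88.40 + $368.52 + $9.95 + $224.89 + $239.68 + $139.31 = $1,122.22
Net pay = $3,980.29 − $1,122.22 = $2,858.07

$2,858.07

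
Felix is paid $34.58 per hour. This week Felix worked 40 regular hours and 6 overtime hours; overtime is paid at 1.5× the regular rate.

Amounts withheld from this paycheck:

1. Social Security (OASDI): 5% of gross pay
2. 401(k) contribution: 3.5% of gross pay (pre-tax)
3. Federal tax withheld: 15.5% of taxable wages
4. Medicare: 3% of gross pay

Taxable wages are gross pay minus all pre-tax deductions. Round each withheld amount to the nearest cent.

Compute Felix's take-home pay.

Regular pay: 40 × $34.58 = $1383.20
Overtime pay: 6 × $34.58 × 1.5 = $311.22
Gross pay = $1383.20 + $311.22 = $1694.42
401(k) contribution: $1694.42 × 0.035 = $59.30
Taxable wages = $1694.42 − $59.30 = $1635.12
Federal tax withheld: $1635.12 × 0.155 = $253.44
Medicare: $1694.42 × 0.03 = $50.83
Social Security (OASDI): $1694.42 × 0.05 = $84.72
Total deductions = $59.30 + $253.44 + $50.83 + $84.72 = $448.29
Net pay = $1694.42 − $448.29 = $1246.13

$1246.13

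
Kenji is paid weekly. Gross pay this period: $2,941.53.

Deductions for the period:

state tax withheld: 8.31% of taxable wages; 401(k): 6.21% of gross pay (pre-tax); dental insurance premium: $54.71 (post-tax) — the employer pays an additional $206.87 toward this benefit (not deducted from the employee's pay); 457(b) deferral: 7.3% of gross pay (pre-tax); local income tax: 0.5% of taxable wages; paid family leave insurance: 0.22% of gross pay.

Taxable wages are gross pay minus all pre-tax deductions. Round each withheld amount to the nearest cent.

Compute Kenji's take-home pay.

457(b) deferral: $2,941.53 × 0.073 = $214.73
401(k): $2,941.53 × 0.0621 = $182.67
Pre-tax total = $214.73 + $182.67 = $397.40
Taxable wages = $2,941.53 − $397.40 = $2,544.13
Local income tax: $2,544.13 × 0.005 = $12.72
State tax withheld: $2,544.13 × 0.0831 = $211.42
Paid family leave insurance: $2,941.53 × 0.0022 = $6.47
Dental insurance premium: $54.71
(Employer's $206.87 toward dental insurance premium is not withheld from the employee.)
Total deductions = $214.73 + $182.67 + $12.72 + $211.42 + $6.47 + $54.71 = $682.72
Net pay = $2,941.53 − $682.72 = $2,258.81

$2,258.81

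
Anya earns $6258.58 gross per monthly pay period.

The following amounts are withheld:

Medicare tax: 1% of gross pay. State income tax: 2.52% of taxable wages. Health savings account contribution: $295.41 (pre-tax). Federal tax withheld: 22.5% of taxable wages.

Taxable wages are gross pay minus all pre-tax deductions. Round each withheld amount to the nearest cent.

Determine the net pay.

$4408.60

Health savings account contribution: $295.41
Taxable wages = $6258.58 − $295.41 = $5963.17
State income tax: $5963.17 × 0.0252 = $150.27
Federal tax withheld: $5963.17 × 0.225 = $1341.71
Medicare tax: $6258.58 × 0.01 = $62.59
Total deductions = $295.41 + $150.27 + $1341.71 + $62.59 = $1849.98
Net pay = $6258.58 − $1849.98 = $4408.60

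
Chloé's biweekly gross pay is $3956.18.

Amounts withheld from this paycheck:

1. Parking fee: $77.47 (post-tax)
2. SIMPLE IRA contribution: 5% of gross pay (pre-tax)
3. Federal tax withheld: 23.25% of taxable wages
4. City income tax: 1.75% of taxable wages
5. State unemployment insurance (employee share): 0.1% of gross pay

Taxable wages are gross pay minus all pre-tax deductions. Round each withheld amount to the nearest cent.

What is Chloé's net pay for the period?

SIMPLE IRA contribution: $3956.18 × 0.05 = $197.81
Taxable wages = $3956.18 − $197.81 = $3758.37
City income tax: $3758.37 × 0.0175 = $65.77
Federal tax withheld: $3758.37 × 0.2325 = $873.82
State unemployment insurance (employee share): $3956.18 × 0.001 = $3.96
Parking fee: $77.47
Total deductions = $197.81 + $65.77 + $873.82 + $3.96 + $77.47 = $1218.83
Net pay = $3956.18 − $1218.83 = $2737.35

$2737.35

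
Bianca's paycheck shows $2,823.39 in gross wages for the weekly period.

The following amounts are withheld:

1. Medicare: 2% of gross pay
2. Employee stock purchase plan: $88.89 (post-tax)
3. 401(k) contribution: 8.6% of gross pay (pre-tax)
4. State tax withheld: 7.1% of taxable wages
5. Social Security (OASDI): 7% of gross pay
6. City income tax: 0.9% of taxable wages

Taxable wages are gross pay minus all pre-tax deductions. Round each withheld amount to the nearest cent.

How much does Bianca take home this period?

$2,031.13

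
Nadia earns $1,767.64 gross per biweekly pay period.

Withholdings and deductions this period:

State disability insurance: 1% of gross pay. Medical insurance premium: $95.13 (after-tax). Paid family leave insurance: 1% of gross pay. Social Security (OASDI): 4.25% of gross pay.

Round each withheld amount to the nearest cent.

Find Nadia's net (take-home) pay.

$1,562.03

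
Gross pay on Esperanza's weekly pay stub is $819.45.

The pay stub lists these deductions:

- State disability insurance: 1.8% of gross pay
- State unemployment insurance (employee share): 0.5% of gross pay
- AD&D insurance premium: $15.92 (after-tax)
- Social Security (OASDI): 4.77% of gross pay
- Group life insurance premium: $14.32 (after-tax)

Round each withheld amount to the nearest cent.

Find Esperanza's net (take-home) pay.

$731.27

State disability insurance: $819.45 × 0.018 = $14.75
Social Security (OASDI): $819.45 × 0.0477 = $39.09
State unemployment insurance (employee share): $819.45 × 0.005 = $4.10
Group life insurance premium: $14.32
AD&D insurance premium: $15.92
Total deductions = $14.75 + $39.09 + $4.10 + $14.32 + $15.92 = $88.18
Net pay = $819.45 − $88.18 = $731.27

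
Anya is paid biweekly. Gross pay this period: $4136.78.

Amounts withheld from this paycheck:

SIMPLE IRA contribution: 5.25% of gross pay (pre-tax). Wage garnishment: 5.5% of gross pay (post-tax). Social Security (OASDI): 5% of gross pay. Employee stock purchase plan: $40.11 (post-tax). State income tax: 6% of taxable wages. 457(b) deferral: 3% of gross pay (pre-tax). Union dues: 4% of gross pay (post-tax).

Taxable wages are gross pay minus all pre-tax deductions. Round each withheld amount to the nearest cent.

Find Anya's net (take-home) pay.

SIMPLE IRA contribution: $4136.78 × 0.0525 = $217.18
457(b) deferral: $4136.78 × 0.03 = $124.10
Pre-tax total = $217.18 + $124.10 = $341.28
Taxable wages = $4136.78 − $341.28 = $3795.50
State income tax: $3795.50 × 0.06 = $227.73
Social Security (OASDI): $4136.78 × 0.05 = $206.84
Union dues: $4136.78 × 0.04 = $165.47
Employee stock purchase plan: $40.11
Wage garnishment: $4136.78 × 0.055 = $227.52
Total deductions = $217.18 + $124.10 + $227.73 + $206.84 + $165.47 + $40.11 + $227.52 = $1208.95
Net pay = $4136.78 − $1208.95 = $2927.83

$2927.83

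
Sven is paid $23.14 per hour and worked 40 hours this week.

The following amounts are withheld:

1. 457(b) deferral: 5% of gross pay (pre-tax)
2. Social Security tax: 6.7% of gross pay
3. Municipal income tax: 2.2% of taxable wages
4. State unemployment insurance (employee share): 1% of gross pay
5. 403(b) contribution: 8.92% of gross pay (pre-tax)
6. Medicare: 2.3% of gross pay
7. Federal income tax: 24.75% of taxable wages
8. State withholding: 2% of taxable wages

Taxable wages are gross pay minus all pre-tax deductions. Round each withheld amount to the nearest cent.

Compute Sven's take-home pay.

$473.52

Gross pay: 40 × $23.14 = $925.60
457(b) deferral: $925.60 × 0.05 = $46.28
403(b) contribution: $925.60 × 0.0892 = $82.56
Pre-tax total = $46.28 + $82.56 = $128.84
Taxable wages = $925.60 − $128.84 = $796.76
Municipal income tax: $796.76 × 0.022 = $17.53
Federal income tax: $796.76 × 0.2475 = $197.20
State withholding: $796.76 × 0.02 = $15.94
Medicare: $925.60 × 0.023 = $21.29
State unemployment insurance (employee share): $925.60 × 0.01 = $9.26
Social Security tax: $925.60 × 0.067 = $62.02
Total deductions = $46.28 + $82.56 + $17.53 + $197.20 + $15.94 + $21.29 + $9.26 + $62.02 = $452.08
Net pay = $925.60 − $452.08 = $473.52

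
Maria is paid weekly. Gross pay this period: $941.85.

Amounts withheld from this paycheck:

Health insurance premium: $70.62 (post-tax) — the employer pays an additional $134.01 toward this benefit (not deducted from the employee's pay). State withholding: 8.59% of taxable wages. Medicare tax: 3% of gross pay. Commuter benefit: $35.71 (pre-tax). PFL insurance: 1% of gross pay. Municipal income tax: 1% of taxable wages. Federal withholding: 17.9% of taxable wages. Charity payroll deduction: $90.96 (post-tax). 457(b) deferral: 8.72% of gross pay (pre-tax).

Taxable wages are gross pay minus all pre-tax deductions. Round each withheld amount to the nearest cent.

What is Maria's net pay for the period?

$398.23

Commuter benefit: $35.71
457(b) deferral: $941.85 × 0.0872 = $82.13
Pre-tax total = $35.71 + $82.13 = $117.84
Taxable wages = $941.85 − $117.84 = $824.01
State withholding: $824.01 × 0.0859 = $70.78
Federal withholding: $824.01 × 0.179 = $147.50
Municipal income tax: $824.01 × 0.01 = $8.24
PFL insurance: $941.85 × 0.01 = $9.42
Medicare tax: $941.85 × 0.03 = $28.26
Charity payroll deduction: $90.96
Health insurance premium: $70.62
(Employer's $134.01 toward health insurance premium is not withheld from the employee.)
Total deductions = $35.71 + $82.13 + $70.78 + $147.50 + $8.24 + $9.42 + $28.26 + $90.96 + $70.62 = $543.62
Net pay = $941.85 − $543.62 = $398.23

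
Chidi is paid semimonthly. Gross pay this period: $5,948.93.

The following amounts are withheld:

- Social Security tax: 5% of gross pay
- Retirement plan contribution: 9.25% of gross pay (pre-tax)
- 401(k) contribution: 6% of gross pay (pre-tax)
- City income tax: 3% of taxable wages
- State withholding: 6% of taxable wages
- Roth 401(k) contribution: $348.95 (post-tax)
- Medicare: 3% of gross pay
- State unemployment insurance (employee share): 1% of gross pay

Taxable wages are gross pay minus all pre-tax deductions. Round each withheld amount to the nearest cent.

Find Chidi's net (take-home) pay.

Retirement plan contribution: $5,948.93 × 0.0925 = $550.28
401(k) contribution: $5,948.93 × 0.06 = $356.94
Pre-tax total = $550.28 + $356.94 = $907.22
Taxable wages = $5,948.93 − $907.22 = $5,041.71
State withholding: $5,041.71 × 0.06 = $302.50
City income tax: $5,041.71 × 0.03 = $151.25
Social Security tax: $5,948.93 × 0.05 = $297.45
State unemployment insurance (employee share): $5,948.93 × 0.01 = $59.49
Medicare: $5,948.93 × 0.03 = $178.47
Roth 401(k) contribution: $348.95
Total deductions = $550.28 + $356.94 + $302.50 + $151.25 + $297.45 + $59.49 + $178.47 + $348.95 = $2,245.33
Net pay = $5,948.93 − $2,245.33 = $3,703.60

$3,703.60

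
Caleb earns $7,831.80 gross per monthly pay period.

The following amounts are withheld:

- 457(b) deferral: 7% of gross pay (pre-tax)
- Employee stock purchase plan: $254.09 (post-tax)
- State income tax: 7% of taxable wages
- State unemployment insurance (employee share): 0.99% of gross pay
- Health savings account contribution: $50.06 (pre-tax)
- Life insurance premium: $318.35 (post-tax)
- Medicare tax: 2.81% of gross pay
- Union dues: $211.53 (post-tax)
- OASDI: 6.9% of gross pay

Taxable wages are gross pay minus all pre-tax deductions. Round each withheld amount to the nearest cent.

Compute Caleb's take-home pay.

Health savings account contribution: $50.06
457(b) deferral: $7,831.80 × 0.07 = $548.23
Pre-tax total = $50.06 + $548.23 = $598.29
Taxable wages = $7,831.80 − $598.29 = $7,233.51
State income tax: $7,233.51 × 0.07 = $506.35
State unemployment insurance (employee share): $7,831.80 × 0.0099 = $77.53
Medicare tax: $7,831.80 × 0.0281 = $220.07
OASDI: $7,831.80 × 0.069 = $540.39
Life insurance premium: $318.35
Employee stock purchase plan: $254.09
Union dues: $211.53
Total deductions = $50.06 + $548.23 + $506.35 + $77.53 + $220.07 + $540.39 + $318.35 + $254.09 + $211.53 = $2,726.60
Net pay = $7,831.80 − $2,726.60 = $5,105.20

$5,105.20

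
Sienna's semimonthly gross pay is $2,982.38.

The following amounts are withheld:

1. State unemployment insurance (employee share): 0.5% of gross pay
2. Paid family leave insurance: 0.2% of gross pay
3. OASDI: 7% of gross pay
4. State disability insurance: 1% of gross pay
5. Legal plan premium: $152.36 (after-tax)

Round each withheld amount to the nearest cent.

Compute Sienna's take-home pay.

State disability insurance: $2,982.38 × 0.01 = $29.82
OASDI: $2,982.38 × 0.07 = $208.77
State unemployment insurance (employee share): $2,982.38 × 0.005 = $14.91
Paid family leave insurance: $2,982.38 × 0.002 = $5.96
Legal plan premium: $152.36
Total deductions = $29.82 + $208.77 + $14.91 + $5.96 + $152.36 = $411.82
Net pay = $2,982.38 − $411.82 = $2,570.56

$2,570.56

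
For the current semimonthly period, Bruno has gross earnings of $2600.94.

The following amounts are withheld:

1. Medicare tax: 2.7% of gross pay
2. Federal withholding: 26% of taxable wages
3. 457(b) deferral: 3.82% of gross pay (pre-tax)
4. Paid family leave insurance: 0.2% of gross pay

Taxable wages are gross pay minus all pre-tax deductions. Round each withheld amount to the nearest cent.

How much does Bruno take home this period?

457(b) deferral: $2600.94 × 0.0382 = $99.36
Taxable wages = $2600.94 − $99.36 = $2501.58
Federal withholding: $2501.58 × 0.26 = $650.41
Medicare tax: $2600.94 × 0.027 = $70.23
Paid family leave insurance: $2600.94 × 0.002 = $5.20
Total deductions = $99.36 + $650.41 + $70.23 + $5.20 = $825.20
Net pay = $2600.94 − $825.20 = $1775.74

$1775.74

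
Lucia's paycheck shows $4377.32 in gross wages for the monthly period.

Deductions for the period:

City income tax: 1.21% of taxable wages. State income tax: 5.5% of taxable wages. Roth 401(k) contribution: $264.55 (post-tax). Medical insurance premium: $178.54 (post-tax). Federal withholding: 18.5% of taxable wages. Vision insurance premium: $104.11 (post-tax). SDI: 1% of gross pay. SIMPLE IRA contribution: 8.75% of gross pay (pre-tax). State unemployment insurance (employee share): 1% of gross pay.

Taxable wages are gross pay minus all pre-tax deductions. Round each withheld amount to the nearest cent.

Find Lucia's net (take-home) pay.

SIMPLE IRA contribution: $4377.32 × 0.0875 = $383.02
Taxable wages = $4377.32 − $383.02 = $3994.30
State income tax: $3994.30 × 0.055 = $219.69
City income tax: $3994.30 × 0.0121 = $48.33
Federal withholding: $3994.30 × 0.185 = $738.95
SDI: $4377.32 × 0.01 = $43.77
State unemployment insurance (employee share): $4377.32 × 0.01 = $43.77
Medical insurance premium: $178.54
Vision insurance premium: $104.11
Roth 401(k) contribution: $264.55
Total deductions = $383.02 + $219.69 + $48.33 + $738.95 + $43.77 + $43.77 + $178.54 + $104.11 + $264.55 = $2024.73
Net pay = $4377.32 − $2024.73 = $2352.59

$2352.59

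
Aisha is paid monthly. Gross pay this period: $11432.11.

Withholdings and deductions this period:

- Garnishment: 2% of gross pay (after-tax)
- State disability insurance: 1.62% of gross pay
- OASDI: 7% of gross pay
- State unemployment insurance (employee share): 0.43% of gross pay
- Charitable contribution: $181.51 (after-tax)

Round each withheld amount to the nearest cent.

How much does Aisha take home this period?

State unemployment insurance (employee share): $11432.11 × 0.0043 = $49.16
OASDI: $11432.11 × 0.07 = $800.25
State disability insurance: $11432.11 × 0.0162 = $185.20
Charitable contribution: $181.51
Garnishment: $11432.11 × 0.02 = $228.64
Total deductions = $49.16 + $800.25 + $185.20 + $181.51 + $228.64 = $1444.76
Net pay = $11432.11 − $1444.76 = $9987.35

$9987.35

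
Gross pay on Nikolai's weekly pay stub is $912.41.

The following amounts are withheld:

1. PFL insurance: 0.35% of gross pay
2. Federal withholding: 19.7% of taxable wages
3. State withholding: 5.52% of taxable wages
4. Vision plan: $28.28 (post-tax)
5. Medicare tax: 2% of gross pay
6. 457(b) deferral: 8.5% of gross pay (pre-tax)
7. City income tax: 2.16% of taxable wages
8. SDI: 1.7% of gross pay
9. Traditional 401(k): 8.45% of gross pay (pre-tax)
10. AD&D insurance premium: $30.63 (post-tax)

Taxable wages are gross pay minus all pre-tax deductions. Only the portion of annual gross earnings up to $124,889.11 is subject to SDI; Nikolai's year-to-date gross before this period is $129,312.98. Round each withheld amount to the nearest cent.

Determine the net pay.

Traditional 401(k): $912.41 × 0.0845 = $77.10
457(b) deferral: $912.41 × 0.085 = $77.55
Pre-tax total = $77.10 + $77.55 = $154.65
Taxable wages = $912.41 − $154.65 = $757.76
City income tax: $757.76 × 0.0216 = $16.37
Federal withholding: $757.76 × 0.197 = $149.28
State withholding: $757.76 × 0.0552 = $41.83
Medicare tax: $912.41 × 0.02 = $18.25
SDI: annual cap $124,889.11 already reached (YTD $129,312.98), so $0.00
PFL insurance: $912.41 × 0.0035 = $3.19
AD&D insurance premium: $30.63
Vision plan: $28.28
Total deductions = $77.10 + $77.55 + $16.37 + $149.28 + $41.83 + $18.25 + $0.00 + $3.19 + $30.63 + $28.28 = $442.48
Net pay = $912.41 − $442.48 = $469.93

$469.93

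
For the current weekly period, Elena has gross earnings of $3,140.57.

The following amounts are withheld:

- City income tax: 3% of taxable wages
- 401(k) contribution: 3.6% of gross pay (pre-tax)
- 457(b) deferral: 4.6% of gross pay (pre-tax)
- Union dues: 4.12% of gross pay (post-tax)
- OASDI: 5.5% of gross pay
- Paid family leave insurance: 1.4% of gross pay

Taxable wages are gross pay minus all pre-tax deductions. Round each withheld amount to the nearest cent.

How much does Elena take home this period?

$2,450.46

457(b) deferral: $3,140.57 × 0.046 = $144.47
401(k) contribution: $3,140.57 × 0.036 = $113.06
Pre-tax total = $144.47 + $113.06 = $257.53
Taxable wages = $3,140.57 − $257.53 = $2,883.04
City income tax: $2,883.04 × 0.03 = $86.49
Paid family leave insurance: $3,140.57 × 0.014 = $43.97
OASDI: $3,140.57 × 0.055 = $172.73
Union dues: $3,140.57 × 0.0412 = $129.39
Total deductions = $144.47 + $113.06 + $86.49 + $43.97 + $172.73 + $129.39 = $690.11
Net pay = $3,140.57 − $690.11 = $2,450.46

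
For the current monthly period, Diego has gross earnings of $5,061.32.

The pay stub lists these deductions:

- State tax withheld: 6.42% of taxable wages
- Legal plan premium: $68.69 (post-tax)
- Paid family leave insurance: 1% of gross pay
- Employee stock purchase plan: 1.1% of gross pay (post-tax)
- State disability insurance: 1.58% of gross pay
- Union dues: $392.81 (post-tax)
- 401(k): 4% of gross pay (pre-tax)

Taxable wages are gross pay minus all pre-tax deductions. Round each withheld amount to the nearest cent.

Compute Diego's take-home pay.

$3,899.18

401(k): $5,061.32 × 0.04 = $202.45
Taxable wages = $5,061.32 − $202.45 = $4,858.87
State tax withheld: $4,858.87 × 0.0642 = $311.94
State disability insurance: $5,061.32 × 0.0158 = $79.97
Paid family leave insurance: $5,061.32 × 0.01 = $50.61
Employee stock purchase plan: $5,061.32 × 0.011 = $55.67
Union dues: $392.81
Legal plan premium: $68.69
Total deductions = $202.45 + $311.94 + $79.97 + $50.61 + $55.67 + $392.81 + $68.69 = $1,162.14
Net pay = $5,061.32 − $1,162.14 = $3,899.18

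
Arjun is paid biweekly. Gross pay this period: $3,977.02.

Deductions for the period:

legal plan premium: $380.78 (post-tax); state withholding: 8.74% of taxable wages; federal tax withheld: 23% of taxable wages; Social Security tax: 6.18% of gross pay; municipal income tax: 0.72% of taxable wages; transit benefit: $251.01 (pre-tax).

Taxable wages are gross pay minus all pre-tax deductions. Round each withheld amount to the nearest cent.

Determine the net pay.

Transit benefit: $251.01
Taxable wages = $3,977.02 − $251.01 = $3,726.01
State withholding: $3,726.01 × 0.0874 = $325.65
Federal tax withheld: $3,726.01 × 0.23 = $856.98
Municipal income tax: $3,726.01 × 0.0072 = $26.83
Social Security tax: $3,977.02 × 0.0618 = $245.78
Legal plan premium: $380.78
Total deductions = $251.01 + $325.65 + $856.98 + $26.83 + $245.78 + $380.78 = $2,087.03
Net pay = $3,977.02 − $2,087.03 = $1,889.99

$1,889.99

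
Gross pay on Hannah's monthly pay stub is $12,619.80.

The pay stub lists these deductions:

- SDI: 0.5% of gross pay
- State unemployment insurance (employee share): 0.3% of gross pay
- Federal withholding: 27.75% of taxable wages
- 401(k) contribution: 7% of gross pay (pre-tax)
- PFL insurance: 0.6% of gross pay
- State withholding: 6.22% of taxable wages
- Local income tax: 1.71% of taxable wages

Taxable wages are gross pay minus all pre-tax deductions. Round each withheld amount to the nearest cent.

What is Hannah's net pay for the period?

401(k) contribution: $12,619.80 × 0.07 = $883.39
Taxable wages = $12,619.80 − $883.39 = $11,736.41
Federal withholding: $11,736.41 × 0.2775 = $3,256.85
Local income tax: $11,736.41 × 0.0171 = $200.69
State withholding: $11,736.41 × 0.0622 = $730.00
SDI: $12,619.80 × 0.005 = $63.10
State unemployment insurance (employee share): $12,619.80 × 0.003 = $37.86
PFL insurance: $12,619.80 × 0.006 = $75.72
Total deductions = $883.39 + $3,256.85 + $200.69 + $730.00 + $63.10 + $37.86 + $75.72 = $5,247.61
Net pay = $12,619.80 − $5,247.61 = $7,372.19

$7,372.19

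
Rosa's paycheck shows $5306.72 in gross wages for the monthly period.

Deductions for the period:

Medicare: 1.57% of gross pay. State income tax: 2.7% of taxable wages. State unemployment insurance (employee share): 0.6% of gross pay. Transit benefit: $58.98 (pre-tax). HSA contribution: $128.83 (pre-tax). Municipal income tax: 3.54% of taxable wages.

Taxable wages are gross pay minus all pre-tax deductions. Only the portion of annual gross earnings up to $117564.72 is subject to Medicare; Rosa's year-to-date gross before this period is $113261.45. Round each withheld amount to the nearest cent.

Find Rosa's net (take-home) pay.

Transit benefit: $58.98
HSA contribution: $128.83
Pre-tax total = $58.98 + $128.83 = $187.81
Taxable wages = $5306.72 − $187.81 = $5118.91
Municipal income tax: $5118.91 × 0.0354 = $181.21
State income tax: $5118.91 × 0.027 = $138.21
Medicare: only $117564.72 − $113261.45 = $4303.27 of this check is subject → $4303.27 × 0.0157 = $67.56
State unemployment insurance (employee share): $5306.72 × 0.006 = $31.84
Total deductions = $58.98 + $128.83 + $181.21 + $138.21 + $67.56 + $31.84 = $606.63
Net pay = $5306.72 − $606.63 = $4700.09

$4700.09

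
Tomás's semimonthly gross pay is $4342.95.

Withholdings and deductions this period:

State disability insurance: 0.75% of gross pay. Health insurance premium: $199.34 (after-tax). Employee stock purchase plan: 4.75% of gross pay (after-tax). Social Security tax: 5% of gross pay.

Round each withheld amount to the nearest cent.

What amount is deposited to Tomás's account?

State disability insurance: $4342.95 × 0.0075 = $32.57
Social Security tax: $4342.95 × 0.05 = $217.15
Health insurance premium: $199.34
Employee stock purchase plan: $4342.95 × 0.0475 = $206.29
Total deductions = $32.57 + $217.15 + $199.34 + $206.29 = $655.35
Net pay = $4342.95 − $655.35 = $3687.60

$3687.60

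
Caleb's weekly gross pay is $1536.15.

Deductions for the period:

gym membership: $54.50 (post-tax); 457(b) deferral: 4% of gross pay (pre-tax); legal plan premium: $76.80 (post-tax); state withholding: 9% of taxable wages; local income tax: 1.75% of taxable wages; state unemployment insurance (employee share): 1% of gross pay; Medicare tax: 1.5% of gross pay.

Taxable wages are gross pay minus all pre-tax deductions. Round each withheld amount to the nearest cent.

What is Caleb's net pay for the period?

457(b) deferral: $1536.15 × 0.04 = $61.45
Taxable wages = $1536.15 − $61.45 = $1474.70
Local income tax: $1474.70 × 0.0175 = $25.81
State withholding: $1474.70 × 0.09 = $132.72
State unemployment insurance (employee share): $1536.15 × 0.01 = $15.36
Medicare tax: $1536.15 × 0.015 = $23.04
Gym membership: $54.50
Legal plan premium: $76.80
Total deductions = $61.45 + $25.81 + $132.72 + $15.36 + $23.04 + $54.50 + $76.80 = $389.68
Net pay = $1536.15 − $389.68 = $1146.47

$1146.47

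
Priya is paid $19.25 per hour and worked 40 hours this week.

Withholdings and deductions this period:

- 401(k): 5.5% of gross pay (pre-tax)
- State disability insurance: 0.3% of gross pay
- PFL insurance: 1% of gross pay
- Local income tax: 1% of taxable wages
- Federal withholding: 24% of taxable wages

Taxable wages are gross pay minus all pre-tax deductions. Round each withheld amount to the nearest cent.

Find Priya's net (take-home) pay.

$535.72

Gross pay: 40 × $19.25 = $770.00
401(k): $770.00 × 0.055 = $42.35
Taxable wages = $770.00 − $42.35 = $727.65
Local income tax: $727.65 × 0.01 = $7.28
Federal withholding: $727.65 × 0.24 = $174.64
PFL insurance: $770.00 × 0.01 = $7.70
State disability insurance: $770.00 × 0.003 = $2.31
Total deductions = $42.35 + $7.28 + $174.64 + $7.70 + $2.31 = $234.28
Net pay = $770.00 − $234.28 = $535.72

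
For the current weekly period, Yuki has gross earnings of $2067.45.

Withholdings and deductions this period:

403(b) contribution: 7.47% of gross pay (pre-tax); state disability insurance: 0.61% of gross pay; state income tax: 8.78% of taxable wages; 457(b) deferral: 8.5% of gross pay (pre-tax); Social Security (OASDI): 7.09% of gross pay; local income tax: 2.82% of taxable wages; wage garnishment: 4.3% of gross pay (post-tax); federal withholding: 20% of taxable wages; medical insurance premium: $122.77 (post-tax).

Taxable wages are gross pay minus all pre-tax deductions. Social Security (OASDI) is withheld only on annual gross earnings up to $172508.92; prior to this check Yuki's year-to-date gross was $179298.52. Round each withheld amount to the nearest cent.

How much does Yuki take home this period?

$964.02

457(b) deferral: $2067.45 × 0.085 = $175.73
403(b) contribution: $2067.45 × 0.0747 = $154.44
Pre-tax total = $175.73 + $154.44 = $330.17
Taxable wages = $2067.45 − $330.17 = $1737.28
Local income tax: $1737.28 × 0.0282 = $48.99
State income tax: $1737.28 × 0.0878 = $152.53
Federal withholding: $1737.28 × 0.2 = $347.46
Social Security (OASDI): annual cap $172508.92 already reached (YTD $179298.52), so $0.00
State disability insurance: $2067.45 × 0.0061 = $12.61
Medical insurance premium: $122.77
Wage garnishment: $2067.45 × 0.043 = $88.90
Total deductions = $175.73 + $154.44 + $48.99 + $152.53 + $347.46 + $0.00 + $12.61 + $122.77 + $88.90 = $1103.43
Net pay = $2067.45 − $1103.43 = $964.02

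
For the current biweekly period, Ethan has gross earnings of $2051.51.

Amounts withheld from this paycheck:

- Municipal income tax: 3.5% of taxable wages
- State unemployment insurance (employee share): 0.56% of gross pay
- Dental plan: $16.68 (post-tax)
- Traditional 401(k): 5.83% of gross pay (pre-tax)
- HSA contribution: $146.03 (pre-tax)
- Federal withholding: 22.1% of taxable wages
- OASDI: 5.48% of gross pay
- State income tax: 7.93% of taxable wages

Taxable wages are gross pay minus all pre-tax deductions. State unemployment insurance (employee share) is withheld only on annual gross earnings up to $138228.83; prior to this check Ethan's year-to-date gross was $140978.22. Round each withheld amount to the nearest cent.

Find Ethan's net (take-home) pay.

HSA contribution: $146.03
Traditional 401(k): $2051.51 × 0.0583 = $119.60
Pre-tax total = $146.03 + $119.60 = $265.63
Taxable wages = $2051.51 − $265.63 = $1785.88
State income tax: $1785.88 × 0.0793 = $141.62
Municipal income tax: $1785.88 × 0.035 = $62.51
Federal withholding: $1785.88 × 0.221 = $394.68
OASDI: $2051.51 × 0.0548 = $112.42
State unemployment insurance (employee share): annual cap $138228.83 already reached (YTD $140978.22), so $0.00
Dental plan: $16.68
Total deductions = $146.03 + $119.60 + $141.62 + $62.51 + $394.68 + $112.42 + $0.00 + $16.68 = $993.54
Net pay = $2051.51 − $993.54 = $1057.97

$1057.97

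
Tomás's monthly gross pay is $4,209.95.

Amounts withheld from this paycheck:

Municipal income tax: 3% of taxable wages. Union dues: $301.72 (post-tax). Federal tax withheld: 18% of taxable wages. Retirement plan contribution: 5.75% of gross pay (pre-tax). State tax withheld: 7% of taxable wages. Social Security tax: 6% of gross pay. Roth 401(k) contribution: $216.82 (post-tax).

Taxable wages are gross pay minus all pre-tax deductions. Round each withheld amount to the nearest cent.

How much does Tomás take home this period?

Retirement plan contribution: $4,209.95 × 0.0575 = $242.07
Taxable wages = $4,209.95 − $242.07 = $3,967.88
Federal tax withheld: $3,967.88 × 0.18 = $714.22
Municipal income tax: $3,967.88 × 0.03 = $119.04
State tax withheld: $3,967.88 × 0.07 = $277.75
Social Security tax: $4,209.95 × 0.06 = $252.60
Union dues: $301.72
Roth 401(k) contribution: $216.82
Total deductions = $242.07 + $714.22 + $119.04 + $277.75 + $252.60 + $301.72 + $216.82 = $2,124.22
Net pay = $4,209.95 − $2,124.22 = $2,085.73

$2,085.73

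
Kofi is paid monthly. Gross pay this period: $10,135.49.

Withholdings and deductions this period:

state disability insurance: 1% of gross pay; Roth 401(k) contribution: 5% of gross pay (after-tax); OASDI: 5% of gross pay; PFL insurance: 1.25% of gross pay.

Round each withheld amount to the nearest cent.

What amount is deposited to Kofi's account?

$8,893.91

OASDI: $10,135.49 × 0.05 = $506.77
PFL insurance: $10,135.49 × 0.0125 = $126.69
State disability insurance: $10,135.49 × 0.01 = $101.35
Roth 401(k) contribution: $10,135.49 × 0.05 = $506.77
Total deductions = $506.77 + $126.69 + $101.35 + $506.77 = $1,241.58
Net pay = $10,135.49 − $1,241.58 = $8,893.91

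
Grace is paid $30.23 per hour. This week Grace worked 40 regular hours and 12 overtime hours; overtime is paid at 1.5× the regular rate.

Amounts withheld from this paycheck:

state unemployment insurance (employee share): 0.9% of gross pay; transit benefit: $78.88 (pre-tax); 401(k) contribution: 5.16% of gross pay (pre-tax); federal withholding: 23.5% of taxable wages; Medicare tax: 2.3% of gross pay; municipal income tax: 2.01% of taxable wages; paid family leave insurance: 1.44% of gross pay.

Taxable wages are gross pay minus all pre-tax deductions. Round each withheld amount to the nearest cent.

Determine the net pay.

$1,098.55

Regular pay: 40 × $30.23 = $1,209.20
Overtime pay: 12 × $30.23 × 1.5 = $544.14
Gross pay = $1,209.20 + $544.14 = $1,753.34
Transit benefit: $78.88
401(k) contribution: $1,753.34 × 0.0516 = $90.47
Pre-tax total = $78.88 + $90.47 = $169.35
Taxable wages = $1,753.34 − $169.35 = $1,583.99
Federal withholding: $1,583.99 × 0.235 = $372.24
Municipal income tax: $1,583.99 × 0.0201 = $31.84
Medicare tax: $1,753.34 × 0.023 = $40.33
Paid family leave insurance: $1,753.34 × 0.0144 = $25.25
State unemployment insurance (employee share): $1,753.34 × 0.009 = $15.78
Total deductions = $78.88 + $90.47 + $372.24 + $31.84 + $40.33 + $25.25 + $15.78 = $654.79
Net pay = $1,753.34 − $654.79 = $1,098.55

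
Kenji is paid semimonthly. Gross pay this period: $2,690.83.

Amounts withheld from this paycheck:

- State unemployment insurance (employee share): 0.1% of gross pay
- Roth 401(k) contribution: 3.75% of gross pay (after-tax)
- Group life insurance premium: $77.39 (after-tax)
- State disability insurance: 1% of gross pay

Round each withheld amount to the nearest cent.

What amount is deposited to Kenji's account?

$2,482.93

State unemployment insurance (employee share): $2,690.83 × 0.001 = $2.69
State disability insurance: $2,690.83 × 0.01 = $26.91
Group life insurance premium: $77.39
Roth 401(k) contribution: $2,690.83 × 0.0375 = $100.91
Total deductions = $2.69 + $26.91 + $77.39 + $100.91 = $207.90
Net pay = $2,690.83 − $207.90 = $2,482.93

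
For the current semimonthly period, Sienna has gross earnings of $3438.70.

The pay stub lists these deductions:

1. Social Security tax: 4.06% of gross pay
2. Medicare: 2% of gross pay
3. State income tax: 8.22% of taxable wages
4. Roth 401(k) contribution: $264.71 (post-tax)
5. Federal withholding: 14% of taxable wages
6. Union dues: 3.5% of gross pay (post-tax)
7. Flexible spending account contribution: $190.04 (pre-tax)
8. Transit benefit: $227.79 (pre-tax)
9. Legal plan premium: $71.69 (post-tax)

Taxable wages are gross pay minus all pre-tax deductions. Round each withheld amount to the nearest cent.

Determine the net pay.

$1684.50

Transit benefit: $227.79
Flexible spending account contribution: $190.04
Pre-tax total = $227.79 + $190.04 = $417.83
Taxable wages = $3438.70 − $417.83 = $3020.87
State income tax: $3020.87 × 0.0822 = $248.32
Federal withholding: $3020.87 × 0.14 = $422.92
Social Security tax: $3438.70 × 0.0406 = $139.61
Medicare: $3438.70 × 0.02 = $68.77
Union dues: $3438.70 × 0.035 = $120.35
Roth 401(k) contribution: $264.71
Legal plan premium: $71.69
Total deductions = $227.79 + $190.04 + $248.32 + $422.92 + $139.61 + $68.77 + $120.35 + $264.71 + $71.69 = $1754.20
Net pay = $3438.70 − $1754.20 = $1684.50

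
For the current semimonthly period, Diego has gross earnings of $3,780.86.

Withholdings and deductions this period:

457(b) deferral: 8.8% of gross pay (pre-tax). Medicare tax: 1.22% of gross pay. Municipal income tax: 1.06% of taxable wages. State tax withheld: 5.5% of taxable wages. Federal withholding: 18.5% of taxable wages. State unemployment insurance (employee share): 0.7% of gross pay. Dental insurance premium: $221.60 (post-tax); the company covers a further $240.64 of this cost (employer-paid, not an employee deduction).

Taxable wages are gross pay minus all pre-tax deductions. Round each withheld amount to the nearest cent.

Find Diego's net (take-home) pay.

$2,289.83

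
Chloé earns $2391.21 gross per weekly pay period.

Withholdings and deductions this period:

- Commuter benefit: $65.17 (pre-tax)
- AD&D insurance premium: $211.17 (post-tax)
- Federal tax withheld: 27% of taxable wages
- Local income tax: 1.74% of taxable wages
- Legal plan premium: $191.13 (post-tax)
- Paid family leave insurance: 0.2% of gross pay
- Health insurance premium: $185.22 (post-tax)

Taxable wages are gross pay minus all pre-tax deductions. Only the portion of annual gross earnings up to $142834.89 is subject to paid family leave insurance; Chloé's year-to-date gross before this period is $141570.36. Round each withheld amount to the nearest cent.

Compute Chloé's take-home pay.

Commuter benefit: $65.17
Taxable wages = $2391.21 − $65.17 = $2326.04
Local income tax: $2326.04 × 0.0174 = $40.47
Federal tax withheld: $2326.04 × 0.27 = $628.03
Paid family leave insurance: only $142834.89 − $141570.36 = $1264.53 of this check is subject → $1264.53 × 0.002 = $2.53
AD&D insurance premium: $211.17
Health insurance premium: $185.22
Legal plan premium: $191.13
Total deductions = $65.17 + $40.47 + $628.03 + $2.53 + $211.17 + $185.22 + $191.13 = $1323.72
Net pay = $2391.21 − $1323.72 = $1067.49

$1067.49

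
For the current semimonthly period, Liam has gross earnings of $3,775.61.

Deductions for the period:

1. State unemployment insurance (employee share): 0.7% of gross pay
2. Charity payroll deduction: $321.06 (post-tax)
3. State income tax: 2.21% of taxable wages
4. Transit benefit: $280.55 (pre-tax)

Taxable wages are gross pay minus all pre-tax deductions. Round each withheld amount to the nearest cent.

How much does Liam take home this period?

Transit benefit: $280.55
Taxable wages = $3,775.61 − $280.55 = $3,495.06
State income tax: $3,495.06 × 0.0221 = $77.24
State unemployment insurance (employee share): $3,775.61 × 0.007 = $26.43
Charity payroll deduction: $321.06
Total deductions = $280.55 + $77.24 + $26.43 + $321.06 = $705.28
Net pay = $3,775.61 − $705.28 = $3,070.33

$3,070.33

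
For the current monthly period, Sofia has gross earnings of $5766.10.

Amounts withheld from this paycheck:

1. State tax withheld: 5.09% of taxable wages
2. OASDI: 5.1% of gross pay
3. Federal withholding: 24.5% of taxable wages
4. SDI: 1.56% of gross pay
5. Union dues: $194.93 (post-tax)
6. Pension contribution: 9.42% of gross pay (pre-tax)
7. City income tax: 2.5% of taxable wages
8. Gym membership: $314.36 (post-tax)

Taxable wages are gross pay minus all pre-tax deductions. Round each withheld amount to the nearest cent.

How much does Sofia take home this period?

Pension contribution: $5766.10 × 0.0942 = $543.17
Taxable wages = $5766.10 − $543.17 = $5222.93
City income tax: $5222.93 × 0.025 = $130.57
Federal withholding: $5222.93 × 0.245 = $1279.62
State tax withheld: $5222.93 × 0.0509 = $265.85
SDI: $5766.10 × 0.0156 = $89.95
OASDI: $5766.10 × 0.051 = $294.07
Union dues: $194.93
Gym membership: $314.36
Total deductions = $543.17 + $130.57 + $1279.62 + $265.85 + $89.95 + $294.07 + $194.93 + $314.36 = $3112.52
Net pay = $5766.10 − $3112.52 = $2653.58

$2653.58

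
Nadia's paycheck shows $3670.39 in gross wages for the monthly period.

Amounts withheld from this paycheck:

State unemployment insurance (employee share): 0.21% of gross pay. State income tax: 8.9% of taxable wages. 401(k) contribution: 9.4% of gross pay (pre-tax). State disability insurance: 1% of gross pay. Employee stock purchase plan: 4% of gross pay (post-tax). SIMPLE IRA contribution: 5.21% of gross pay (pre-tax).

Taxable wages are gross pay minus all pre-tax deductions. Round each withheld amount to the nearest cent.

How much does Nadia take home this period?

$2663.97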